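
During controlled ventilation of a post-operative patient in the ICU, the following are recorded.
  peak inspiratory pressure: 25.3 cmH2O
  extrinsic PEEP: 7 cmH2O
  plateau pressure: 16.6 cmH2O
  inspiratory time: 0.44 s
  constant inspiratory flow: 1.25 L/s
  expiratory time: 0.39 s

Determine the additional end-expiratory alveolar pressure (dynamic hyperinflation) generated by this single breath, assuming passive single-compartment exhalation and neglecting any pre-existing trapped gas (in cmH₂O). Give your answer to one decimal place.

3.6

Vt = flow × Ti = 1.25 L/s × 0.44 s × 1000 mL/L = 550.0 mL.
R = (PIP − Pplat)/V̇ = (25.3 − 16.6) / 1.25 = 8.7/1.25 = 6.96 cmH2O·s/L.
C = Vt/(Pplat − PEEP) = 550.0 / (16.6 − 7) = 550.0/9.6 = 57.292 mL/cmH2O.
τ = R × C = 6.96 × 0.05729 L/cmH2O = 0.3987 s.
Fraction remaining = e^(−Te/τ) = e^(−0.39/0.3987) = 0.376; trapped volume = 550.0 × 0.376 = 206.8 mL.
Additional alveolar pressure from trapping ≈ V_trapped / C = 206.8 / 57.292 = 3.61 cmH2O.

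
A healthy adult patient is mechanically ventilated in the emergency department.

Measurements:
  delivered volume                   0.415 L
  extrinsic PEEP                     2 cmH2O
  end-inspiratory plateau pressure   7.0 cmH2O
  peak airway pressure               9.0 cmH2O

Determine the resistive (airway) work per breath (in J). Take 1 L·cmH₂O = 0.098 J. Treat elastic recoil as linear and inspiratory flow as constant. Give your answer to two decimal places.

0.08

With constant inspiratory flow the resistive pressure is constant at PIP − Pplat = 9.0 − 7.0 = 2.0 cmH2O, so resistive work = 2.0 × 0.415 = 0.83 L·cmH2O.
× 0.098 J/(L·cmH2O) → 0.08134 J.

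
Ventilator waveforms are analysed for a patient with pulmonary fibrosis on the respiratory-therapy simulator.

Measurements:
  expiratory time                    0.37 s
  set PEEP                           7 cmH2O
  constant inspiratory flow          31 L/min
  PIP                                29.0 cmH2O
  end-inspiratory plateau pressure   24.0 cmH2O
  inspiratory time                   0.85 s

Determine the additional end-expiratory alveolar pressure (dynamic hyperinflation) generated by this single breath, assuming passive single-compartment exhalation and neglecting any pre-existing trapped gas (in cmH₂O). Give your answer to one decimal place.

3.9

Flow: 31 L/min ÷ 60 = 0.5167 L/s.
Vt = flow × Ti = 0.5167 L/s × 0.85 s × 1000 mL/L = 439.2 mL.
R = (PIP − Pplat)/V̇ = (29.0 − 24.0) / 0.5167 = 5.0/0.5167 = 9.677 cmH2O·s/L.
C = Vt/(Pplat − PEEP) = 439.2 / (24.0 − 7) = 439.2/17.0 = 25.835 mL/cmH2O.
τ = R × C = 9.677 × 0.02584 L/cmH2O = 0.2501 s.
Fraction remaining = e^(−Te/τ) = e^(−0.37/0.2501) = 0.2278; trapped volume = 439.2 × 0.2278 = 100.05 mL.
Additional alveolar pressure from trapping ≈ V_trapped / C = 100.05 / 25.835 = 3.873 cmH2O.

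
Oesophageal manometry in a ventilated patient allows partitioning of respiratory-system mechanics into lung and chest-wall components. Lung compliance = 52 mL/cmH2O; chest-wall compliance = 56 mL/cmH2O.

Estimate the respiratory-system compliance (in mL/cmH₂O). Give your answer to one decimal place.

27.0

Lung and chest wall are elastances in series: 1/Crs = 1/CL + 1/Ccw.
1/Crs = 1/52 + 1/56 = 0.03709.
Crs = 26.961 mL/cmH2O.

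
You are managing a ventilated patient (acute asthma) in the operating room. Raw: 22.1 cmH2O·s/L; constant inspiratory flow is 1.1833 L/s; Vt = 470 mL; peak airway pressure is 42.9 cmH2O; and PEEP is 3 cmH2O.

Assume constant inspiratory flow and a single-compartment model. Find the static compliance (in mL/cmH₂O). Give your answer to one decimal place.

34.2

Equation of motion (constant flow): PIP = Vt/C + R·V̇ + PEEP.
Vt/C = PIP − R·V̇ − PEEP = 42.9 − 22.1×1.1833 − 3 = 42.9 − 26.151 − 3 = 13.749 cmH2O.
C = Vt / 13.749 = 470 / 13.749 = 34.184 mL/cmH2O.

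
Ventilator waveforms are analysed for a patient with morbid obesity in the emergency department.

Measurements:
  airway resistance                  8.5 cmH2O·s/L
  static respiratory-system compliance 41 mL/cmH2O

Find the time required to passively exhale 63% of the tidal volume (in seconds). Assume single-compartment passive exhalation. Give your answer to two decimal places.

τ = R × C = 8.5 × 41 mL/cmH2O = 8.5 × 0.041 L/cmH2O = 0.3485 s.
Exhaled fraction f = 1 − e^(−t/τ) → t = −τ·ln(1 − f) = −0.3485·ln(0.37) = 0.3465 s.

0.35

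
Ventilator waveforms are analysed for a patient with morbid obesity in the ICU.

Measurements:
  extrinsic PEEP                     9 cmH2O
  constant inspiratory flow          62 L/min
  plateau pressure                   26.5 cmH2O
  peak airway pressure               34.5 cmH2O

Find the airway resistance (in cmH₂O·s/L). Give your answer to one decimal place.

7.7

Flow: 62 L/min ÷ 60 = 1.0333 L/s.
Raw = (PIP − Pplat) / flow = (34.5 − 26.5) / 1.0333 = 8.0 / 1.0333 = 7.742 cmH2O·s/L.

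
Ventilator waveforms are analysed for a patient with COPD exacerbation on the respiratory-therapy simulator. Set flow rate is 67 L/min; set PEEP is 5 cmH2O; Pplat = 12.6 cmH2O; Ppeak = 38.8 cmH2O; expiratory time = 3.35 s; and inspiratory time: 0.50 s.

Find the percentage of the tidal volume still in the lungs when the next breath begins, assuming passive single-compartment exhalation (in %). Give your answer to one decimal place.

Flow: 67 L/min ÷ 60 = 1.1167 L/s.
Vt = flow × Ti = 1.1167 L/s × 0.50 s × 1000 mL/L = 558.35 mL.
R = (PIP − Pplat)/V̇ = (38.8 − 12.6) / 1.1167 = 26.2/1.1167 = 23.462 cmH2O·s/L.
C = Vt/(Pplat − PEEP) = 558.35 / (12.6 − 5) = 558.35/7.6 = 73.467 mL/cmH2O.
τ = R × C = 23.462 × 0.07347 L/cmH2O = 1.724 s.
Fraction remaining at end-expiration = e^(−Te/τ) = e^(−3.35/1.724) = 0.1433 → 14.33%.

14.3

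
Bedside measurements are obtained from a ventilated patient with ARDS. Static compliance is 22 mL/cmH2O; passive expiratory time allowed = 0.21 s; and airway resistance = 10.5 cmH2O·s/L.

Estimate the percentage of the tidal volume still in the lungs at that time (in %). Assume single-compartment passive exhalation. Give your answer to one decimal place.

40.3

τ = R × C = 10.5 × 22 mL/cmH2O = 10.5 × 0.022 L/cmH2O = 0.231 s.
Passive exhalation: V(t)/V₀ = e^(−t/τ) = e^(−0.21/0.231) = 0.4029.
Fraction remaining = 0.4029 → 40.29%.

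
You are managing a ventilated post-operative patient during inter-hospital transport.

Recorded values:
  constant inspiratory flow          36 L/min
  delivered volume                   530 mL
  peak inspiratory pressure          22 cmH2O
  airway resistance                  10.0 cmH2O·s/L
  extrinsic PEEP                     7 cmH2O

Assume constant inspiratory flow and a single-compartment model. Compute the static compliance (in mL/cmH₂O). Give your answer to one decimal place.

Flow: 36 L/min ÷ 60 = 0.6 L/s.
Equation of motion (constant flow): PIP = Vt/C + R·V̇ + PEEP.
Vt/C = PIP − R·V̇ − PEEP = 22 − 10.0×0.6 − 7 = 22 − 6.0 − 7 = 9.0 cmH2O.
C = Vt / 9.0 = 530 / 9.0 = 58.889 mL/cmH2O.

58.9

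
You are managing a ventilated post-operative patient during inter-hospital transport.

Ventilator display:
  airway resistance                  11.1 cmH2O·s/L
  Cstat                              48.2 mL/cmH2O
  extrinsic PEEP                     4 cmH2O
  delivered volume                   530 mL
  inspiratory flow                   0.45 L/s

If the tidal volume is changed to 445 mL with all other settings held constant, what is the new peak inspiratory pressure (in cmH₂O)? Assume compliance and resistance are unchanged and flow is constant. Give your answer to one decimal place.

18.2

PIP = Vt/C + R·V̇ + PEEP (constant-flow equation of motion).
Only the elastic term changes: ΔPIP = ΔVt / C = (445 − 530) / 48.2 = -1.763 cmH2O.
Original PIP = 530/48.2 + 11.1×0.45 + 4 = 19.991 cmH2O; new PIP = 19.991 + (-1.763) = 18.228 cmH2O.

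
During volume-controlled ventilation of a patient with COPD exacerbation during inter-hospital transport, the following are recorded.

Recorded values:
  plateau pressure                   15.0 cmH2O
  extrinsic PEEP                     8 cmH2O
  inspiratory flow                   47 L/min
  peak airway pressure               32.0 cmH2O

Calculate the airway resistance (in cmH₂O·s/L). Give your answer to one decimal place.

21.7

Flow: 47 L/min ÷ 60 = 0.7833 L/s.
Raw = (PIP − Pplat) / flow = (32.0 − 15.0) / 0.7833 = 17.0 / 0.7833 = 21.703 cmH2O·s/L.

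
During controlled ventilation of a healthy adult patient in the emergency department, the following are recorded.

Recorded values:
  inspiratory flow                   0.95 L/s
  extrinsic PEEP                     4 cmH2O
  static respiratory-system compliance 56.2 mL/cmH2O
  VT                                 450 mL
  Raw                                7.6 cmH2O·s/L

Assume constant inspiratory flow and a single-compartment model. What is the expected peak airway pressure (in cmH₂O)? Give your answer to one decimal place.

19.2

Equation of motion (constant flow): PIP = Vt/C + R·V̇ + PEEP.
PIP = 450/56.2 + 7.6×0.95 + 4 = 8.007 + 7.22 + 4 = 19.227 cmH2O.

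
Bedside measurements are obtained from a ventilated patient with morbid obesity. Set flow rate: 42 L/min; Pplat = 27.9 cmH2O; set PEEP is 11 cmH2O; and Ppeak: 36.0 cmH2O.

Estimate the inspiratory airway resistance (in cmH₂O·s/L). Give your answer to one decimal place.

Flow: 42 L/min ÷ 60 = 0.7 L/s.
Raw = (PIP − Pplat) / flow = (36.0 − 27.9) / 0.7 = 8.1 / 0.7 = 11.571 cmH2O·s/L.

11.6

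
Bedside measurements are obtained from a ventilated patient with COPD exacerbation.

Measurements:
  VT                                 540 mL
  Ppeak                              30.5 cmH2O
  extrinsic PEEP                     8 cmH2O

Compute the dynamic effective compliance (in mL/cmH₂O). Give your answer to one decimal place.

24.0

Dynamic compliance = Vt / (PIP − PEEP) = 540 / (30.5 − 8) = 540 / 22.5 = 24.0 mL/cmH2O.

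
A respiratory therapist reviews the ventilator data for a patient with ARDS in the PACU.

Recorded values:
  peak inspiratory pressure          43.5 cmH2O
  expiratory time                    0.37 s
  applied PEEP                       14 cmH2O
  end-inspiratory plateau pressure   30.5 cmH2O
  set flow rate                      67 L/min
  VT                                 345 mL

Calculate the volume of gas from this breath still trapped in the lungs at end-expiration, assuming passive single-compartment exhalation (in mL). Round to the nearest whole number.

75

Flow: 67 L/min ÷ 60 = 1.1167 L/s.
R = (PIP − Pplat)/V̇ = (43.5 − 30.5) / 1.1167 = 13.0/1.1167 = 11.641 cmH2O·s/L.
C = Vt/(Pplat − PEEP) = 345.0 / (30.5 − 14) = 345.0/16.5 = 20.909 mL/cmH2O.
τ = R × C = 11.641 × 0.02091 L/cmH2O = 0.2434 s.
Fraction remaining = e^(−Te/τ) = e^(−0.37/0.2434) = 0.2187.
Trapped volume = 345.0 × 0.2187 = 75.452 mL.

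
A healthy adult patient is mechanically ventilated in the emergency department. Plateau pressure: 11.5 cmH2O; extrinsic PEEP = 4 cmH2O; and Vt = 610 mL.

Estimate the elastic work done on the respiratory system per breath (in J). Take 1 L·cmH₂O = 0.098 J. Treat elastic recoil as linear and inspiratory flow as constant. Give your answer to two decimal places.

0.22

Elastic work ≈ ½ × (Pplat − PEEP) × Vt = 0.5 × (11.5 − 4) × 0.610 L = 0.5 × 7.5 × 0.610 = 2.288 L·cmH2O.
× 0.098 J/(L·cmH2O) → 0.2242 J.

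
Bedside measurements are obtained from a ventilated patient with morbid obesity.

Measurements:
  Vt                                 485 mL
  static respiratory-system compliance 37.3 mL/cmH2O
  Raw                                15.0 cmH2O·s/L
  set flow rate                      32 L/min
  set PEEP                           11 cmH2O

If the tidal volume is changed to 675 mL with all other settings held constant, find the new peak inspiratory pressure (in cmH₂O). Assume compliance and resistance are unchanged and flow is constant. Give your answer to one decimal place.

37.1

Flow: 32 L/min ÷ 60 = 0.5333 L/s.
PIP = Vt/C + R·V̇ + PEEP (constant-flow equation of motion).
Only the elastic term changes: ΔPIP = ΔVt / C = (675 − 485) / 37.3 = 5.094 cmH2O.
Original PIP = 485/37.3 + 15.0×0.5333 + 11 = 32.002 cmH2O; new PIP = 32.002 + (5.094) = 37.096 cmH2O.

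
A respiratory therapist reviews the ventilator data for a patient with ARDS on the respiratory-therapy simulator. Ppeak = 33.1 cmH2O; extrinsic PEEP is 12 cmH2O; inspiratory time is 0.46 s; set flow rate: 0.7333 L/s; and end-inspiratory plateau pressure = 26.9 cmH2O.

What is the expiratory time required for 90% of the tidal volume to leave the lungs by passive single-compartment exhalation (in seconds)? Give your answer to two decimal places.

Vt = flow × Ti = 0.7333 L/s × 0.46 s × 1000 mL/L = 337.32 mL.
R = (PIP − Pplat)/V̇ = (33.1 − 26.9) / 0.7333 = 6.2/0.7333 = 8.455 cmH2O·s/L.
C = Vt/(Pplat − PEEP) = 337.32 / (26.9 − 12) = 337.32/14.9 = 22.639 mL/cmH2O.
τ = R × C = 8.455 × 0.02264 L/cmH2O = 0.1914 s.
t = −τ·ln(1 − 0.90) = −0.1914·ln(0.1) = 0.4407 s.

0.44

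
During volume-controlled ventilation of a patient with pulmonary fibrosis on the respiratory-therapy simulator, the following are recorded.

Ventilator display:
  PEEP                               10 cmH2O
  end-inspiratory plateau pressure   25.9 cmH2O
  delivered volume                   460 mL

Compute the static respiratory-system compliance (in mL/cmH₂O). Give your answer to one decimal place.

Cstat = Vt / (Pplat − PEEP) = 460 / (25.9 − 10) = 460 / 15.9 = 28.931 mL/cmH2O.

28.9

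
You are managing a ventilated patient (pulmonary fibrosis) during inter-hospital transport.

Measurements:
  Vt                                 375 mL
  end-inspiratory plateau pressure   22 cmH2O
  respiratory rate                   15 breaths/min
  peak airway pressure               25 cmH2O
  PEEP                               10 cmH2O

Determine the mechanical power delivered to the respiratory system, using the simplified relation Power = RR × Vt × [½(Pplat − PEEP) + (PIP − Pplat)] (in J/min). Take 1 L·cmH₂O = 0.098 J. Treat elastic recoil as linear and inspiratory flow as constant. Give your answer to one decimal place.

Per-breath work = Vt × [½(Pplat−PEEP) + (PIP−Pplat)] = 0.375 × [0.5×12.0 + 3.0] = 0.375 × 9.0 = 3.375 L·cmH2O.
Power = 15 × 3.375 = 50.625 L·cmH2O/min.
× 0.098 J/(L·cmH2O) → 4.961 J/min.

5.0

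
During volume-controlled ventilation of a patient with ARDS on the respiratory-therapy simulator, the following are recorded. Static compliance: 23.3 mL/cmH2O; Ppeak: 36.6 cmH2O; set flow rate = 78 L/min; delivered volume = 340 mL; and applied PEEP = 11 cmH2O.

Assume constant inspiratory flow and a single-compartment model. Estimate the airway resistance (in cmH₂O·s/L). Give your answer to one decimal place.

Flow: 78 L/min ÷ 60 = 1.3 L/s.
Equation of motion (constant flow): PIP = Vt/C + R·V̇ + PEEP.
R·V̇ = PIP − Vt/C − PEEP = 36.6 − 340/23.3 − 11 = 36.6 − 14.592 − 11 = 11.008 cmH2O.
R = 11.008 / 1.3 = 8.468 cmH2O·s/L.

8.5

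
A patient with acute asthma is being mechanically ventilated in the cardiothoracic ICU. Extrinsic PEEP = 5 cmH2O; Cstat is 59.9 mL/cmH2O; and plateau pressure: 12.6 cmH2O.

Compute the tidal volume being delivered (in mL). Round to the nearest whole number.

455

Vt = Cstat × (Pplat − PEEP) = 59.9 × (12.6 − 5) = 59.9 × 7.6 = 455.24 mL.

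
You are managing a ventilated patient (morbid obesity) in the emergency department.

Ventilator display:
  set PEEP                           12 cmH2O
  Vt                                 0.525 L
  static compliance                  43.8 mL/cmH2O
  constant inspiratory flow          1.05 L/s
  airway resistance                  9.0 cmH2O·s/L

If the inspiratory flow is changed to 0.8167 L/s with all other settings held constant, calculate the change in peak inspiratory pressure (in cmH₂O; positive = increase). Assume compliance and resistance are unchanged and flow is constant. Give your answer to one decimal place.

-2.1

PIP = Vt/C + R·V̇ + PEEP (constant-flow equation of motion).
Only the resistive term changes: ΔPIP = R × ΔV̇ = 9.0 × (0.8167 − 1.05) = 9.0 × -0.2333 = -2.1 cmH2O.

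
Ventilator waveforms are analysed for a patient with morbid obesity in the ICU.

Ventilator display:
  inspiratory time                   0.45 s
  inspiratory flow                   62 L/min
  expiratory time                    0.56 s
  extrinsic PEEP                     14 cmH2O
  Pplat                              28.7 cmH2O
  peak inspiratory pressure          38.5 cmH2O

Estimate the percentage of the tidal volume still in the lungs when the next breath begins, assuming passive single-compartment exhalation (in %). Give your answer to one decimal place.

Flow: 62 L/min ÷ 60 = 1.0333 L/s.
Vt = flow × Ti = 1.0333 L/s × 0.45 s × 1000 mL/L = 464.99 mL.
R = (PIP − Pplat)/V̇ = (38.5 − 28.7) / 1.0333 = 9.8/1.0333 = 9.484 cmH2O·s/L.
C = Vt/(Pplat − PEEP) = 464.99 / (28.7 − 14) = 464.99/14.7 = 31.632 mL/cmH2O.
τ = R × C = 9.484 × 0.03163 L/cmH2O = 0.3 s.
Fraction remaining at end-expiration = e^(−Te/τ) = e^(−0.56/0.3) = 0.1546 → 15.46%.

15.5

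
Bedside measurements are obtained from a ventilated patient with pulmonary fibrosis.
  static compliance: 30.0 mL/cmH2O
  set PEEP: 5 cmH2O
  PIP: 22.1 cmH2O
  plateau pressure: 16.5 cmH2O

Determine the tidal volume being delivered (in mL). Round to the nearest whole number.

Vt = Cstat × (Pplat − PEEP) = 30.0 × (16.5 − 5) = 30.0 × 11.5 = 345.0 mL.

345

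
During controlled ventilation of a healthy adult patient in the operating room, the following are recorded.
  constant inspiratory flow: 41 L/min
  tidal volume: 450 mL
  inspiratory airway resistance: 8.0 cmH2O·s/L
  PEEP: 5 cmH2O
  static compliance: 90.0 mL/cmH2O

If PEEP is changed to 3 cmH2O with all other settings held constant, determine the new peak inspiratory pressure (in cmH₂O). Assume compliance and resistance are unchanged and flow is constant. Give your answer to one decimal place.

Flow: 41 L/min ÷ 60 = 0.6833 L/s.
PIP = Vt/C + R·V̇ + PEEP (constant-flow equation of motion).
Only the baseline term changes: ΔPIP = ΔPEEP = 3 − 5 = -2.0 cmH2O.
Original PIP = 450/90.0 + 8.0×0.6833 + 5 = 15.466 cmH2O; new PIP = 15.466 + (-2.0) = 13.466 cmH2O.

13.5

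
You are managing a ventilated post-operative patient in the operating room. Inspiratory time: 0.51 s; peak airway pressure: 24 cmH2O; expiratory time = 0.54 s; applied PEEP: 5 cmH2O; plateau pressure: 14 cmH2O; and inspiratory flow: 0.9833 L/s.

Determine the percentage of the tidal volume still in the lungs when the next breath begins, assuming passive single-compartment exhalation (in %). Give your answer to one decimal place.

Vt = flow × Ti = 0.9833 L/s × 0.51 s × 1000 mL/L = 501.48 mL.
R = (PIP − Pplat)/V̇ = (24 − 14) / 0.9833 = 10.0/0.9833 = 10.17 cmH2O·s/L.
C = Vt/(Pplat − PEEP) = 501.48 / (14 − 5) = 501.48/9.0 = 55.72 mL/cmH2O.
τ = R × C = 10.17 × 0.05572 L/cmH2O = 0.5667 s.
Fraction remaining at end-expiration = e^(−Te/τ) = e^(−0.54/0.5667) = 0.3856 → 38.56%.

38.6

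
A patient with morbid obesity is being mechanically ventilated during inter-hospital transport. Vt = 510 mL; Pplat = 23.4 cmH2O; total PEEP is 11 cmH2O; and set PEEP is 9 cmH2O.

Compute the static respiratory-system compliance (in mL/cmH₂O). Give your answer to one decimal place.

End-expiratory occlusion gives total PEEP = 11 cmH2O (intrinsic PEEP = 11 − 9 = 2). Use total PEEP for the elastic gradient.
Cstat = Vt / (Pplat − PEEPtotal) = 510 / (23.4 − 11) = 510 / 12.4 = 41.129 mL/cmH2O.

41.1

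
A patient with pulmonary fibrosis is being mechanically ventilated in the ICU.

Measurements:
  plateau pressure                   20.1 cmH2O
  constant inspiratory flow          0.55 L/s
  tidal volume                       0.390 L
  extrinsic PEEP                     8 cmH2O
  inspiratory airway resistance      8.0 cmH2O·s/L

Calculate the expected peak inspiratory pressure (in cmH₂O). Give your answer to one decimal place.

24.5

PIP = Pplat + Raw × flow = 20.1 + 8.0 × 0.55 = 20.1 + 4.4 = 24.5 cmH2O.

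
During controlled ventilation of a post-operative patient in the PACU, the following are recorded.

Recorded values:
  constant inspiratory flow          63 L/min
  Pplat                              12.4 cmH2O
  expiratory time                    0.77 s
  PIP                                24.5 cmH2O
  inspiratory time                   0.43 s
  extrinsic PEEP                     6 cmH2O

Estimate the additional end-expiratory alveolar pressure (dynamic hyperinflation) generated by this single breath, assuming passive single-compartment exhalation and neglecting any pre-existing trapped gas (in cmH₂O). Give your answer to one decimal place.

2.5

Flow: 63 L/min ÷ 60 = 1.05 L/s.
Vt = flow × Ti = 1.05 L/s × 0.43 s × 1000 mL/L = 451.5 mL.
R = (PIP − Pplat)/V̇ = (24.5 − 12.4) / 1.05 = 12.1/1.05 = 11.524 cmH2O·s/L.
C = Vt/(Pplat − PEEP) = 451.5 / (12.4 − 6) = 451.5/6.4 = 70.547 mL/cmH2O.
τ = R × C = 11.524 × 0.07055 L/cmH2O = 0.813 s.
Fraction remaining = e^(−Te/τ) = e^(−0.77/0.813) = 0.3879; trapped volume = 451.5 × 0.3879 = 175.14 mL.
Additional alveolar pressure from trapping ≈ V_trapped / C = 175.14 / 70.547 = 2.483 cmH2O.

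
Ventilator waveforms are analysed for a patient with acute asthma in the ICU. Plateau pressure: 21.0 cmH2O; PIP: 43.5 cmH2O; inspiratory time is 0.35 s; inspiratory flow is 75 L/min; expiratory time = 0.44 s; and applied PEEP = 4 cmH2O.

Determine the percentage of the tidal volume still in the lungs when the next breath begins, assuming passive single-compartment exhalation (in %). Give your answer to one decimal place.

38.7

Flow: 75 L/min ÷ 60 = 1.25 L/s.
Vt = flow × Ti = 1.25 L/s × 0.35 s × 1000 mL/L = 437.5 mL.
R = (PIP − Pplat)/V̇ = (43.5 − 21.0) / 1.25 = 22.5/1.25 = 18.0 cmH2O·s/L.
C = Vt/(Pplat − PEEP) = 437.5 / (21.0 − 4) = 437.5/17.0 = 25.735 mL/cmH2O.
τ = R × C = 18.0 × 0.02574 L/cmH2O = 0.4633 s.
Fraction remaining at end-expiration = e^(−Te/τ) = e^(−0.44/0.4633) = 0.3869 → 38.69%.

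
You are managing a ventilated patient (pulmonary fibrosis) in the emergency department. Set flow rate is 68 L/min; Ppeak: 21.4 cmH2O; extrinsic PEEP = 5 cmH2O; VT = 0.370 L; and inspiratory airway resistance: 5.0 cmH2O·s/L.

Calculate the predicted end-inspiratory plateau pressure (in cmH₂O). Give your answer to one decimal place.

15.7

Flow: 68 L/min ÷ 60 = 1.1333 L/s.
Pplat = PIP − Raw × flow = 21.4 − 5.0 × 1.1333 = 21.4 − 5.667 = 15.733 cmH2O.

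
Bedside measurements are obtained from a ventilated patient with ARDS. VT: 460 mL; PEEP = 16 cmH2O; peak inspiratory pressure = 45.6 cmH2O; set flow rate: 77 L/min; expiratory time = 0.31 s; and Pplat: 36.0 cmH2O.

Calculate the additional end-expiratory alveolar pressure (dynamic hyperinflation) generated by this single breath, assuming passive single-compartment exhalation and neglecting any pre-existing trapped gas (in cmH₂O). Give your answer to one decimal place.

Flow: 77 L/min ÷ 60 = 1.2833 L/s.
R = (PIP − Pplat)/V̇ = (45.6 − 36.0) / 1.2833 = 9.6/1.2833 = 7.481 cmH2O·s/L.
C = Vt/(Pplat − PEEP) = 460.0 / (36.0 − 16) = 460.0/20.0 = 23.0 mL/cmH2O.
τ = R × C = 7.481 × 0.023 L/cmH2O = 0.1721 s.
Fraction remaining = e^(−Te/τ) = e^(−0.31/0.1721) = 0.1651; trapped volume = 460.0 × 0.1651 = 75.946 mL.
Additional alveolar pressure from trapping ≈ V_trapped / C = 75.946 / 23.0 = 3.302 cmH2O.

3.3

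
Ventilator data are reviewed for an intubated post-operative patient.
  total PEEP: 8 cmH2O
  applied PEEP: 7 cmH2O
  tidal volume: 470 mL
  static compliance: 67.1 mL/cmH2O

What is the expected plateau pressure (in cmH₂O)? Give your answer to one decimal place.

15.0

End-expiratory occlusion gives total PEEP = 8 cmH2O (intrinsic PEEP = 8 − 7 = 1). Use total PEEP for the elastic gradient.
Pplat = PEEPtotal + Vt / Cstat = 8 + 470 / 67.1 = 8 + 7.004 = 15.004 cmH2O.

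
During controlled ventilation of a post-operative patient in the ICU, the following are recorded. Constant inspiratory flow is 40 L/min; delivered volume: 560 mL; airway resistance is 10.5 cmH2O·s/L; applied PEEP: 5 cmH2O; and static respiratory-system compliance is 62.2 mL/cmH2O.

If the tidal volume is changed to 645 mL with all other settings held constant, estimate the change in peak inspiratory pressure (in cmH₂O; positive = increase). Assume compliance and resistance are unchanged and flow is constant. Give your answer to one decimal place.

PIP = Vt/C + R·V̇ + PEEP (constant-flow equation of motion).
Only the elastic term changes: ΔPIP = ΔVt / C = (645 − 560) / 62.2 = 1.367 cmH2O.

1.4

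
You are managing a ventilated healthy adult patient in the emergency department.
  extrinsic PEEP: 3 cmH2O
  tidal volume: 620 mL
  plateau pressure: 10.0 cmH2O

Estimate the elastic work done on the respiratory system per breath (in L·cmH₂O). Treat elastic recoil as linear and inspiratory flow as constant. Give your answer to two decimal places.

Elastic work ≈ ½ × (Pplat − PEEP) × Vt = 0.5 × (10.0 − 3) × 0.620 L = 0.5 × 7.0 × 0.620 = 2.17 L·cmH2O.

2.17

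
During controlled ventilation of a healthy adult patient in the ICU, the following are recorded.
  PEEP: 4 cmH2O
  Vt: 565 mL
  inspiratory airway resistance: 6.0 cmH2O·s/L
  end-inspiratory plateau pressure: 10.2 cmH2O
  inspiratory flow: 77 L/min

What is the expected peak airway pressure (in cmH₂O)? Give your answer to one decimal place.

Flow: 77 L/min ÷ 60 = 1.2833 L/s.
PIP = Pplat + Raw × flow = 10.2 + 6.0 × 1.2833 = 10.2 + 7.7 = 17.9 cmH2O.

17.9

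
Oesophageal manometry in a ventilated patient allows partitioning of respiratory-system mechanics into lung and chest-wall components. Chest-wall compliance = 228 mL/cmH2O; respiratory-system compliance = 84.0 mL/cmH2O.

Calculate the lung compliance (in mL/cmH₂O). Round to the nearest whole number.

1/CL = 1/Crs − 1/Ccw.
1/CL = 1/84.0 − 1/228 = 0.007519.
CL = 133.0 mL/cmH2O.

133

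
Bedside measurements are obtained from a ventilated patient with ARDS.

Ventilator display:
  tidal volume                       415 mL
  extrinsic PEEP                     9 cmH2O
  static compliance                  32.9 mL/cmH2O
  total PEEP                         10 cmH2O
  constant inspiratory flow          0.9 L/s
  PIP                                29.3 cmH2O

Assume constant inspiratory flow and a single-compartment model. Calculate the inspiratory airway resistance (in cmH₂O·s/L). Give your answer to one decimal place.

7.4

Total PEEP = 10 cmH2O (set 9 + intrinsic 1); this is the baseline alveolar pressure.
Equation of motion (constant flow): PIP = Vt/C + R·V̇ + PEEP.
R·V̇ = PIP − Vt/C − PEEP = 29.3 − 415/32.9 − 10 = 29.3 − 12.614 − 10 = 6.686 cmH2O.
R = 6.686 / 0.9 = 7.429 cmH2O·s/L.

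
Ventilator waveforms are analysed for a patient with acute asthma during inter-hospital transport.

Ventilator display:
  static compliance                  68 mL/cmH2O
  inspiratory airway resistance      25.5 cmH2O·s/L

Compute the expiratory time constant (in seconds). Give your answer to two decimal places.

τ = R × C = 25.5 × 68 mL/cmH2O = 25.5 × 0.068 L/cmH2O = 1.734 s.

1.73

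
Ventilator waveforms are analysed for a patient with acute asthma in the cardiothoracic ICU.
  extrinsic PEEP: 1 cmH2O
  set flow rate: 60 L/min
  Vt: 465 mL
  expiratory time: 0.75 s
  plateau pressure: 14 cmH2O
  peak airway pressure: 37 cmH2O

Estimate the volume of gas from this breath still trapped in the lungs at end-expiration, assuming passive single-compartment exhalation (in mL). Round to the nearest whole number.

187

Flow: 60 L/min ÷ 60 = 1 L/s.
R = (PIP − Pplat)/V̇ = (37 − 14) / 1 = 23.0/1 = 23.0 cmH2O·s/L.
C = Vt/(Pplat − PEEP) = 465.0 / (14 − 1) = 465.0/13.0 = 35.769 mL/cmH2O.
τ = R × C = 23.0 × 0.03577 L/cmH2O = 0.8227 s.
Fraction remaining = e^(−Te/τ) = e^(−0.75/0.8227) = 0.4019.
Trapped volume = 465.0 × 0.4019 = 186.88 mL.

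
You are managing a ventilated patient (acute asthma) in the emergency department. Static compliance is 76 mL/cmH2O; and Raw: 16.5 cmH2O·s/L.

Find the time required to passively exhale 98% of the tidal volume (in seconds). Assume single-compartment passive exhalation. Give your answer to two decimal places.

τ = R × C = 16.5 × 76 mL/cmH2O = 16.5 × 0.076 L/cmH2O = 1.254 s.
Exhaled fraction f = 1 − e^(−t/τ) → t = −τ·ln(1 − f) = −1.254·ln(0.02) = 4.906 s.

4.91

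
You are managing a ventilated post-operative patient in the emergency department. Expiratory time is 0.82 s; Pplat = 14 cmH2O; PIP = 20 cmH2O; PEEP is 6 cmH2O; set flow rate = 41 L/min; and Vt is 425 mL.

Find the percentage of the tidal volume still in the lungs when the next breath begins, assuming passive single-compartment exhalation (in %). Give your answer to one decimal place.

17.2

Flow: 41 L/min ÷ 60 = 0.6833 L/s.
R = (PIP − Pplat)/V̇ = (20 − 14) / 0.6833 = 6.0/0.6833 = 8.781 cmH2O·s/L.
C = Vt/(Pplat − PEEP) = 425.0 / (14 − 6) = 425.0/8.0 = 53.125 mL/cmH2O.
τ = R × C = 8.781 × 0.05313 L/cmH2O = 0.4665 s.
Fraction remaining at end-expiration = e^(−Te/τ) = e^(−0.82/0.4665) = 0.1724 → 17.24%.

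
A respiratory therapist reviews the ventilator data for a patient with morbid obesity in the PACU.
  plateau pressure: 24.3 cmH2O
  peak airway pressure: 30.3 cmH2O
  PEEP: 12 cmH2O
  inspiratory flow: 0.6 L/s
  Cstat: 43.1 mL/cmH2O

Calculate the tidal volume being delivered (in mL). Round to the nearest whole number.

530

Vt = Cstat × (Pplat − PEEP) = 43.1 × (24.3 − 12) = 43.1 × 12.3 = 530.13 mL.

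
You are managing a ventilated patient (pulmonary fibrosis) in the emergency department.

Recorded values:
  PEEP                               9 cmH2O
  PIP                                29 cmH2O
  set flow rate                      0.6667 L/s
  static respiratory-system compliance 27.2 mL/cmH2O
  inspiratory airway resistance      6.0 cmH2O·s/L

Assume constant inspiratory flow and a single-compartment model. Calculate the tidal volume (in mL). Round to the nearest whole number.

435

Equation of motion (constant flow): PIP = Vt/C + R·V̇ + PEEP.
Vt/C = PIP − R·V̇ − PEEP = 29 − 4.0 − 9 = 16.0 cmH2O.
Vt = C × 16.0 = 27.2 × 16.0 = 435.2 mL.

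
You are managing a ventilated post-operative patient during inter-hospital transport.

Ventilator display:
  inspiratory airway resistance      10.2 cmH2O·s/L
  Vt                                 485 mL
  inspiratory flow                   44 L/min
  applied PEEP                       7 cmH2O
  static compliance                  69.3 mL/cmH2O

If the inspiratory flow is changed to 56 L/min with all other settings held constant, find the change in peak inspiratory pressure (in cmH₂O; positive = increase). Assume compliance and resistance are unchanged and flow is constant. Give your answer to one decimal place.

2.0

Flow: 44 L/min ÷ 60 = 0.7333 L/s.
New flow: 56 L/min ÷ 60 = 0.9333 L/s.
PIP = Vt/C + R·V̇ + PEEP (constant-flow equation of motion).
Only the resistive term changes: ΔPIP = R × ΔV̇ = 10.2 × (0.9333 − 0.7333) = 10.2 × 0.2 = 2.04 cmH2O.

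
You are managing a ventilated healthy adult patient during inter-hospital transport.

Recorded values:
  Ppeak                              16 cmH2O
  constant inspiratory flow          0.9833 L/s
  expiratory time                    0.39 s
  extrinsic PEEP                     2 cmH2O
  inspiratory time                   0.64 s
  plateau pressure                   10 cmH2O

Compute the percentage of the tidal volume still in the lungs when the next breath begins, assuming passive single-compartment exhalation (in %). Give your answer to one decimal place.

Vt = flow × Ti = 0.9833 L/s × 0.64 s × 1000 mL/L = 629.31 mL.
R = (PIP − Pplat)/V̇ = (16 − 10) / 0.9833 = 6.0/0.9833 = 6.102 cmH2O·s/L.
C = Vt/(Pplat − PEEP) = 629.31 / (10 − 2) = 629.31/8.0 = 78.664 mL/cmH2O.
τ = R × C = 6.102 × 0.07866 L/cmH2O = 0.48 s.
Fraction remaining at end-expiration = e^(−Te/τ) = e^(−0.39/0.48) = 0.4437 → 44.37%.

44.4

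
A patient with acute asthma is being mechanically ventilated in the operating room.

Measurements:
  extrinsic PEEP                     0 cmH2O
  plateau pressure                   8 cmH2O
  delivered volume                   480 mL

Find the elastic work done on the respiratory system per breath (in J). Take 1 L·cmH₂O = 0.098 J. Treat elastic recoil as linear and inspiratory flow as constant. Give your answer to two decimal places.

Elastic work ≈ ½ × (Pplat − PEEP) × Vt = 0.5 × (8 − 0) × 0.480 L = 0.5 × 8.0 × 0.480 = 1.92 L·cmH2O.
× 0.098 J/(L·cmH2O) → 0.1882 J.

0.19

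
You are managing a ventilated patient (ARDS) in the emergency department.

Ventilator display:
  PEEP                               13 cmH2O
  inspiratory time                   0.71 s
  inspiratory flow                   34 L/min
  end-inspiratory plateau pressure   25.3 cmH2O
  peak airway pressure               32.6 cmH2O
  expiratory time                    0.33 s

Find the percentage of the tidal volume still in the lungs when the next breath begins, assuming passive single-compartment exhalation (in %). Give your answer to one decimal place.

Flow: 34 L/min ÷ 60 = 0.5667 L/s.
Vt = flow × Ti = 0.5667 L/s × 0.71 s × 1000 mL/L = 402.36 mL.
R = (PIP − Pplat)/V̇ = (32.6 − 25.3) / 0.5667 = 7.3/0.5667 = 12.882 cmH2O·s/L.
C = Vt/(Pplat − PEEP) = 402.36 / (25.3 − 13) = 402.36/12.3 = 32.712 mL/cmH2O.
τ = R × C = 12.882 × 0.03271 L/cmH2O = 0.4214 s.
Fraction remaining at end-expiration = e^(−Te/τ) = e^(−0.33/0.4214) = 0.457 → 45.7%.

45.7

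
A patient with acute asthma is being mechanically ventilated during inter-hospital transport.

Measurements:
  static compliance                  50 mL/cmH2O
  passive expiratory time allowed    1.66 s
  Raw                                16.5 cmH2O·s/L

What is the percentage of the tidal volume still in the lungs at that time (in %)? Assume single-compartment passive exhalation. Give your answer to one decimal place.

13.4

τ = R × C = 16.5 × 50 mL/cmH2O = 16.5 × 0.050 L/cmH2O = 0.825 s.
Passive exhalation: V(t)/V₀ = e^(−t/τ) = e^(−1.66/0.825) = 0.1337.
Fraction remaining = 0.1337 → 13.37%.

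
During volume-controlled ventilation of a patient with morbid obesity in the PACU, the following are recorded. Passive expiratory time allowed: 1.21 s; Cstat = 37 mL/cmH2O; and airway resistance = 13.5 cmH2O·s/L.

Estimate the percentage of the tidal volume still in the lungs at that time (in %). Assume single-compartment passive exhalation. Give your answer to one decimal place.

τ = R × C = 13.5 × 37 mL/cmH2O = 13.5 × 0.037 L/cmH2O = 0.4995 s.
Passive exhalation: V(t)/V₀ = e^(−t/τ) = e^(−1.21/0.4995) = 0.08871.
Fraction remaining = 0.08871 → 8.871%.

8.9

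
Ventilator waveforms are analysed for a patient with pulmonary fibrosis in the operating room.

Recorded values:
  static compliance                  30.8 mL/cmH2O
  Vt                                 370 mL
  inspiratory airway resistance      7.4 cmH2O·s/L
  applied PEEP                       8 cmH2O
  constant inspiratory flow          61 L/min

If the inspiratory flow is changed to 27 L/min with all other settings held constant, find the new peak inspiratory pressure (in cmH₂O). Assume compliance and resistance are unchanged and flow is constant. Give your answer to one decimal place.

Flow: 61 L/min ÷ 60 = 1.0167 L/s.
New flow: 27 L/min ÷ 60 = 0.45 L/s.
PIP = Vt/C + R·V̇ + PEEP (constant-flow equation of motion).
Only the resistive term changes: ΔPIP = R × ΔV̇ = 7.4 × (0.45 − 1.0167) = 7.4 × -0.5667 = -4.194 cmH2O.
Original PIP = 370/30.8 + 7.4×1.0167 + 8 = 27.537 cmH2O; new PIP = 27.537 + (-4.194) = 23.343 cmH2O.

23.3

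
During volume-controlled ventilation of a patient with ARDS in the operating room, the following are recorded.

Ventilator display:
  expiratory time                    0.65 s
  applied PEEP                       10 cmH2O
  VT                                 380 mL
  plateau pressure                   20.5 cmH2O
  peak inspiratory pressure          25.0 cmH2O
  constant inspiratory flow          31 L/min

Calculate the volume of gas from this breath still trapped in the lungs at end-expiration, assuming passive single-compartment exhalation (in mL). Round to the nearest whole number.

Flow: 31 L/min ÷ 60 = 0.5167 L/s.
R = (PIP − Pplat)/V̇ = (25.0 − 20.5) / 0.5167 = 4.5/0.5167 = 8.709 cmH2O·s/L.
C = Vt/(Pplat − PEEP) = 380.0 / (20.5 − 10) = 380.0/10.5 = 36.19 mL/cmH2O.
τ = R × C = 8.709 × 0.03619 L/cmH2O = 0.3152 s.
Fraction remaining = e^(−Te/τ) = e^(−0.65/0.3152) = 0.1272.
Trapped volume = 380.0 × 0.1272 = 48.336 mL.

48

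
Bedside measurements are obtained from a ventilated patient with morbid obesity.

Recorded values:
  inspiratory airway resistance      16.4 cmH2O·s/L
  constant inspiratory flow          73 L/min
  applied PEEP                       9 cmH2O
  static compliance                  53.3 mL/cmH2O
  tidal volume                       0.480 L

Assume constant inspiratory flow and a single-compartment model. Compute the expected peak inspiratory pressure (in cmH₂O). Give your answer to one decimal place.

Flow: 73 L/min ÷ 60 = 1.2167 L/s.
Equation of motion (constant flow): PIP = Vt/C + R·V̇ + PEEP.
PIP = 480/53.3 + 16.4×1.2167 + 9 = 9.006 + 19.954 + 9 = 37.96 cmH2O.

38.0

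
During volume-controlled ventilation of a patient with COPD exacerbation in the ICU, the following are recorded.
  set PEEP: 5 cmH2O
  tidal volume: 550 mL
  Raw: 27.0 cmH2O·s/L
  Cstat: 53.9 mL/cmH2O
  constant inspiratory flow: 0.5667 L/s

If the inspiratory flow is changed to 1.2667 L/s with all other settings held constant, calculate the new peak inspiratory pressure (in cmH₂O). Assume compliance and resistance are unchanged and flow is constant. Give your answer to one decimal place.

PIP = Vt/C + R·V̇ + PEEP (constant-flow equation of motion).
Only the resistive term changes: ΔPIP = R × ΔV̇ = 27.0 × (1.2667 − 0.5667) = 27.0 × 0.7 = 18.9 cmH2O.
Original PIP = 550/53.9 + 27.0×0.5667 + 5 = 30.505 cmH2O; new PIP = 30.505 + (18.9) = 49.405 cmH2O.

49.4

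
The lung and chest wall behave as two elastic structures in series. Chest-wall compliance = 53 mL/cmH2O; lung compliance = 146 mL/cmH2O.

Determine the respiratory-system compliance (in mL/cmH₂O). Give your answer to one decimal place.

38.9

Lung and chest wall are elastances in series: 1/Crs = 1/CL + 1/Ccw.
1/Crs = 1/146 + 1/53 = 0.02572.
Crs = 38.88 mL/cmH2O.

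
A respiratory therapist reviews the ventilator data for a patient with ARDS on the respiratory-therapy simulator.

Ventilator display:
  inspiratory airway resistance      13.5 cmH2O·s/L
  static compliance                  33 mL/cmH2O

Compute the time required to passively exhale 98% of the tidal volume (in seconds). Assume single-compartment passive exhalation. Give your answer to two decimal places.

τ = R × C = 13.5 × 33 mL/cmH2O = 13.5 × 0.033 L/cmH2O = 0.4455 s.
Exhaled fraction f = 1 − e^(−t/τ) → t = −τ·ln(1 − f) = −0.4455·ln(0.02) = 1.743 s.

1.74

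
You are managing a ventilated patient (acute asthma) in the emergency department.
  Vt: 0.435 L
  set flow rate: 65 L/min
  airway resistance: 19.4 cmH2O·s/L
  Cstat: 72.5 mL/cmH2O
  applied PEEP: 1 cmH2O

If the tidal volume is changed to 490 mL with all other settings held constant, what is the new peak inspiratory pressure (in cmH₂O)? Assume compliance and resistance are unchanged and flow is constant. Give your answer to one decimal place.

Flow: 65 L/min ÷ 60 = 1.0833 L/s.
PIP = Vt/C + R·V̇ + PEEP (constant-flow equation of motion).
Only the elastic term changes: ΔPIP = ΔVt / C = (490 − 435) / 72.5 = 0.7586 cmH2O.
Original PIP = 435/72.5 + 19.4×1.0833 + 1 = 28.016 cmH2O; new PIP = 28.016 + (0.7586) = 28.775 cmH2O.

28.8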